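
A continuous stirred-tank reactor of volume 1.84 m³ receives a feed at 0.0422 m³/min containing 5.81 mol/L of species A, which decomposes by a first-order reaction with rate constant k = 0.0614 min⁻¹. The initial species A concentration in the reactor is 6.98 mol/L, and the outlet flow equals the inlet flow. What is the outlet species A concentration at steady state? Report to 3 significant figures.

1.58 mol/L

Accumulation = in − out − consumed: V dC/dt = Q C_in − Q C − k V C.
At steady state: 0 = Q C_in − (Q + kV) C_ss, so C_ss = Q C_in/(Q + kV).
C_ss = 0.0422·5.81/(0.0422 + 0.0614·1.84) = 0.24518/0.15518 = 1.5800 mol/L.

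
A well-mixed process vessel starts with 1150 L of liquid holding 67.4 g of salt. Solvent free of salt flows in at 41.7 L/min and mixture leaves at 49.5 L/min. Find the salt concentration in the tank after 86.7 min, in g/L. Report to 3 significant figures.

0.000512 g/L

Let m(t) be the amount of salt. Volume: V(t) = V₀ + (Q_in − Q_out) t = 1150 − 7.8000 t; V(86.7) = 473.74 L.
Species balance (pure solvent in): dm/dt = −Q_out · m/V(t).
Separate: dm/m = −Q_out dt/V(t) ⇒ ln(m/m₀) = −(Q_out/(Q_in−Q_out)) ln(V/V₀).
m = m₀ (V₀/V)^(Q_out/(Q_in−Q_out)) = 67.4 × (1150/473.74)^(-6.3462) = 0.24232 g.
C = m/V = 0.24232/473.74 = 0.00051150 g/L.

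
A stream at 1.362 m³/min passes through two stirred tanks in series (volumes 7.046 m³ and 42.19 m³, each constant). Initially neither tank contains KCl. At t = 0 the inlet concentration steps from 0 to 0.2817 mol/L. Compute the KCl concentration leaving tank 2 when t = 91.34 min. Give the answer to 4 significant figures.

Time constants: τᵢ = Vᵢ/Q for each well-mixed tank.
τ₁ = 7.046/1.362 = 5.17327 min; τ₂ = 42.19/1.362 = 30.9765 min.
Tank 1: C₁ = C_in(1 − e^(−t/τ₁)). Tank 2 (τ₁ ≠ τ₂): C₂ = C_in[1 − (τ₁ e^(−t/τ₁) − τ₂ e^(−t/τ₂))/(τ₁ − τ₂)].
At t = 91.34: e^(−t/τ₁) = 2.14803e-08, e^(−t/τ₂) = 0.0524085.
C₂ = 0.2817·[1 − (5.17327·2.14803e-08 − 30.9765·0.0524085)/(-25.8032)] = 0.2817·0.937084 = 0.263977 mol/L.

0.2640 mol/L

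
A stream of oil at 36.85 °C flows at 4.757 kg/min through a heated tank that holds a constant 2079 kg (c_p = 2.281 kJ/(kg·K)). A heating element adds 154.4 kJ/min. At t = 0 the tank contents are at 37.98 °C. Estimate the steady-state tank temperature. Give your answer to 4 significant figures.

Heat balance on the well-mixed liquid: M c_p dT/dt = ṁ c_p (T_in − T) + 154.4.
At steady state dT/dt = 0 ⇒ T_ss = T_in + Q̇/(ṁ c_p) = 36.85 + 154.4/(4.757·2.281) = 51.0795 °C.

51.08 °C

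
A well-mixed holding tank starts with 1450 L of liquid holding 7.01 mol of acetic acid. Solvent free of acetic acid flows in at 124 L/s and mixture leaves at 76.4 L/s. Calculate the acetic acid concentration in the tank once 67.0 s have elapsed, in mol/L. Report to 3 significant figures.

Total volume: dV/dt = Q_in − Q_out = 47.600 L/s, so V(t) = 1450 + 47.600 t and V(67.0) = 4639.2 L.
Species balance (pure solvent in): dm/dt = −Q_out · m/V(t).
dm/m = −Q_out dt/(V₀ + 47.600 t); integrating gives ln(m/m₀) = −(Q_out/(Q_in−Q_out)) ln(V/V₀).
m = m₀ (V₀/V)^(Q_out/(Q_in−Q_out)) = 7.01 × (1450/4639.2)^(1.6050) = 1.0841 mol.
C = m/V = 1.0841/4639.2 = 0.00023367 mol/L.

0.000234 mol/L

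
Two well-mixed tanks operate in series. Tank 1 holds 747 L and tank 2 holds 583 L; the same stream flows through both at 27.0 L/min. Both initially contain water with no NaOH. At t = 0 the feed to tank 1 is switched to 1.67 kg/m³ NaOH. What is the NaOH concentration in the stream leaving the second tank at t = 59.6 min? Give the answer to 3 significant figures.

1.16 kg/m³

Time constants: τᵢ = Vᵢ/Q for each well-mixed tank.
τ₁ = 747/27.0 = 27.667 min; τ₂ = 583/27.0 = 21.593 min.
Solving the cascade with C₁(0)=C₂(0)=0 gives C₂(t) = C_in[1 − (τ₁ e^(−t/τ₁) − τ₂ e^(−t/τ₂))/(τ₁ − τ₂)].
At t = 59.6: e^(−t/τ₁) = 0.11599, e^(−t/τ₂) = 0.063279.
C₂ = 1.67·[1 − (27.667·0.11599 − 21.593·0.063279)/(6.0741)] = 1.67·0.69661 = 1.1633 kg/m³.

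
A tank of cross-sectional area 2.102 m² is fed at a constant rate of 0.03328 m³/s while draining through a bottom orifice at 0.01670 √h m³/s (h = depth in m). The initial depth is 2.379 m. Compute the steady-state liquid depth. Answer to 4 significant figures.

3.971 m

A dh/dt = Q_in − 0.01670 √h. Steady state requires inflow = outflow:
Q_in = 0.01670 √h_ss ⇒ √h_ss = 0.03328/0.01670 = 1.99281.
h_ss = 1.99281² = 3.97131 m. (Since h₀ = 2.379 m < h_ss, the level will rise toward this value.)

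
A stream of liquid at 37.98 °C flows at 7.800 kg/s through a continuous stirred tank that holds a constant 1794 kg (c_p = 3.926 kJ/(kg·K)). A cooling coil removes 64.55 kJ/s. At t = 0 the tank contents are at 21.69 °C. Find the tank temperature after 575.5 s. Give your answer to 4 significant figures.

34.71 °C

M c_p dT/dt = ṁ c_p (T_in − T) − Q̇.
Rearrange: dT/dt = (T_ss − T)/τ with τ = M/ṁ = 230.000 s and T_ss = T_in − Q̇/(ṁ c_p) = 35.8721 °C.
T approaches T_ss exponentially: T(t) = T_ss + (T₀ − T_ss) e^(−t/τ).
T(575.5) = 35.8721 + (-14.1821)·e^(−575.5/230.000) = 35.8721 + (-14.1821)·0.0819067 = 34.7105 °C.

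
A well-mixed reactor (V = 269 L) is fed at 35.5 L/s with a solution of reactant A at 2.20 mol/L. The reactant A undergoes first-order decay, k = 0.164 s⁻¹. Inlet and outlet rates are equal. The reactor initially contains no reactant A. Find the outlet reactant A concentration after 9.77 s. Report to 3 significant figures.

0.927 mol/L

Accumulation = in − out − consumed: V dC/dt = Q C_in − Q C − k V C.
dC/dt = (Q/V) C_in − (Q/V + k) C; effective rate a = Q/V + k = 0.13197 + 0.164 = 0.29597 s⁻¹.
C_ss = Q C_in/(Q + kV) = 0.98096 mol/L; C(t) = C_ss + (C₀ − C_ss) e^(−a t).
C(9.77) = 0.98096 + (-0.98096)·e^(−0.29597·9.77) = 0.98096 + (-0.98096)·0.055486 = 0.92653 mol/L.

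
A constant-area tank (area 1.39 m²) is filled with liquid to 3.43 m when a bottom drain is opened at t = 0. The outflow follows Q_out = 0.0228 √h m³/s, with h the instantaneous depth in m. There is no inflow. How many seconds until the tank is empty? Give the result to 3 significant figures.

226 s

With no inflow, A dh/dt = −0.0228 √h.
Separate and integrate: 2(√h − √h₀) = −(0.0228/A) t.
Set h = 0: 2√h₀ = (0.0228/A) t_empty ⇒ t_empty = 2A√h₀/0.0228.
t_empty = 2·1.39·√3.43/0.0228 = 2.7800·1.8520/0.0228 = 225.82 s.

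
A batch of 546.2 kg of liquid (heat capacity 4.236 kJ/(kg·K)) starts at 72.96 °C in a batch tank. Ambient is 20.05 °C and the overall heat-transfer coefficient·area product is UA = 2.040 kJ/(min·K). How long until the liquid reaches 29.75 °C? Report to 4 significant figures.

First-law balance (no shaft work): M c_p dT/dt = −UA(T − T_amb).
τ = M c_p/UA = 1134.17 min; T_ss = T_amb = 20.0500 °C.
T(t) = T_ss + (T₀ − T_ss)e^(−t/τ); set T = 29.75:
t = −τ ln[(T − T_ss)/(T₀ − T_ss)] = −1134.17 · ln(0.183330) = 1924.08 min.

1924 min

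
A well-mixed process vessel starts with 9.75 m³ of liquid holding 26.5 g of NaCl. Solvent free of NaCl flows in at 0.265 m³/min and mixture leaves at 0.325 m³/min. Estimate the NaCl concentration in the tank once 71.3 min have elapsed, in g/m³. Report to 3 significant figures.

0.212 g/m³

Total volume: dV/dt = Q_in − Q_out = -0.060000 m³/min, so V(t) = 9.75 − 0.060000 t and V(71.3) = 5.4720 m³.
Species balance (pure solvent in): dm/dt = −Q_out · m/V(t).
dm/m = −Q_out dt/(V₀ − 0.060000 t); integrating gives ln(m/m₀) = −(Q_out/(Q_in−Q_out)) ln(V/V₀).
m = m₀ (V₀/V)^(Q_out/(Q_in−Q_out)) = 26.5 × (9.75/5.4720)^(-5.4167) = 1.1599 g.
C = m/V = 1.1599/5.4720 = 0.21197 g/m³.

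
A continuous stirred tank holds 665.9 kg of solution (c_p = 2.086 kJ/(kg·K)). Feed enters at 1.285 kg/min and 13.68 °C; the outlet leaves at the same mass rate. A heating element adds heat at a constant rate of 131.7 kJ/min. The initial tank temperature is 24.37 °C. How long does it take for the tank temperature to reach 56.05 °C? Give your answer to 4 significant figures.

M c_p dT/dt = ṁ c_p (T_in − T) + Q̇.
τ = M/ṁ = 518.210 min; T_ss = T_in + Q̇/(ṁ c_p) = 62.8124 °C.
T(t) = T_ss + (T₀ − T_ss) e^(−t/τ). Set T = 56.05:
e^(−t/τ) = (56.05 − 62.8124)/(24.37 − 62.8124) = 0.175911
t = −518.210 · ln(0.175911) = 900.534 min.

900.5 min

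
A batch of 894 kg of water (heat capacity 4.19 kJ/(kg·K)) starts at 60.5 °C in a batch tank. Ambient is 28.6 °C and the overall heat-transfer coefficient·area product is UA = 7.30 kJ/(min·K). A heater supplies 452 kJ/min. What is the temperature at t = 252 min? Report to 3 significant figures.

Unsteady energy balance on the tank contents: M c_p dT/dt = −UA(T − T_amb) + Q̇.
dT/dt = (T_ss − T)/τ with T_ss = T_amb + Q̇/UA = 28.6 + 452/7.30 = 90.518 °C, τ = M c_p/UA = 894·4.19/7.30 = 513.13 min.
Integrating: T(t) = T_ss + (T₀ − T_ss) e^(−t/τ).
T(252) = 90.518 + (-30.018)·0.61195 = 72.148 °C.

72.1 °C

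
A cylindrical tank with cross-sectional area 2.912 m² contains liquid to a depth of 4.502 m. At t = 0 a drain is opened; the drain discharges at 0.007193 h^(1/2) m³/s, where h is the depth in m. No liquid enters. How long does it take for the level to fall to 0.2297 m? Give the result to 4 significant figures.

Unsteady balance on liquid volume: A dh/dt = −0.007193 √h.
Separate and integrate: 2(√h − √h₀) = −(0.007193/A) t.
t = 2A(√h₀ − √h)/0.007193 = 2·2.912·(√4.502 − √0.2297)/0.007193
  = 5.82400 × (2.12179 − 0.479270) / 0.007193 = 1329.91 s.

1330 s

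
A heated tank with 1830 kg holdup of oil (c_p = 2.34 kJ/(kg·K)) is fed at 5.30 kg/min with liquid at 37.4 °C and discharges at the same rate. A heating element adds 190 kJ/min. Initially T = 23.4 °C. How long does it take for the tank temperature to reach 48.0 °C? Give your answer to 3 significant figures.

M c_p dT/dt = ṁ c_p (T_in − T) + Q̇.
τ = M/ṁ = 345.28 min; T_ss = T_in + Q̇/(ṁ c_p) = 52.720 °C.
T(t) = T_ss + (T₀ − T_ss) e^(−t/τ). Set T = 48.0:
e^(−t/τ) = (48.0 − 52.720)/(23.4 − 52.720) = 0.16099
t = −345.28 · ln(0.16099) = 630.64 min.

631 min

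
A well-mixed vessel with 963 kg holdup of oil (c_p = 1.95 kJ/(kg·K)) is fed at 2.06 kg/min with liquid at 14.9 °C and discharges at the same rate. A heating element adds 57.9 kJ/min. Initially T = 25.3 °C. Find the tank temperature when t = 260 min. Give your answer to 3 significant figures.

M c_p dT/dt = ṁ c_p (T_in − T) + Q̇.
τ = M/ṁ = 467.48 min; T_ss = T_in + Q̇/(ṁ c_p) = 14.9 + 57.9/(2.06·1.95) = 29.314 °C.
This is linear first-order; T(t) = T_ss + (T₀ − T_ss) e^(−t/τ).
T(260) = 29.314 + (-4.0137)·e^(−260/467.48) = 29.314 + (-4.0137)·0.57340 = 27.012 °C.

27.0 °C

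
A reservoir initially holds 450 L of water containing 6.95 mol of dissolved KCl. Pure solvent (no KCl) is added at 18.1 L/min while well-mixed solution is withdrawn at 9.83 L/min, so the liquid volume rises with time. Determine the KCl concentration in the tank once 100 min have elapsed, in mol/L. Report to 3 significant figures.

0.00158 mol/L

Let m(t) be the amount of KCl. Volume: V(t) = V₀ + (Q_in − Q_out) t = 450 + 8.2700 t; V(100) = 1277.0 L.
Solute balance: dm/dt = 0 − Q_out C = −Q_out m/V(t).
Separate: dm/m = −Q_out dt/V(t) ⇒ ln(m/m₀) = −(Q_out/(Q_in−Q_out)) ln(V/V₀).
m = m₀ (V₀/V)^(Q_out/(Q_in−Q_out)) = 6.95 × (450/1277.0)^(1.1886) = 2.0117 mol.
C = m/V = 2.0117/1277.0 = 0.0015753 mol/L.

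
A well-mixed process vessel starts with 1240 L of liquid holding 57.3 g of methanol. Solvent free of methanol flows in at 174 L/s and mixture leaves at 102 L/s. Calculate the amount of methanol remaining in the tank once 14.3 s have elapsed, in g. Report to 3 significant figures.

Total volume: dV/dt = Q_in − Q_out = 72.000 L/s, so V(t) = 1240 + 72.000 t and V(14.3) = 2269.6 L.
Solute balance: dm/dt = 0 − Q_out C = −Q_out m/V(t).
Separate: dm/m = −Q_out dt/V(t) ⇒ ln(m/m₀) = −(Q_out/(Q_in−Q_out)) ln(V/V₀).
m = m₀ (V₀/V)^(Q_out/(Q_in−Q_out)) = 57.3 × (1240/2269.6)^(1.4167) = 24.336 g.

24.3 g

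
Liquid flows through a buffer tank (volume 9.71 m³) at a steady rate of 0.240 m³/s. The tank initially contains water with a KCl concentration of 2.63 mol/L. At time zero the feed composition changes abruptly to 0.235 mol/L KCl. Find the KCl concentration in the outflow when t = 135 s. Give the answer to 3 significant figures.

Accumulation = in − out for the solute gives V dC/dt = Q(C_in − C).
So dC/dt = (C_in − C)/τ with τ = V/Q = 9.71/0.240 = 40.458 s.
Solution: C(t) = C_in + (C₀ − C_in) e^(−t/τ).
C(135) = 0.235 + (2.63 − 0.235)·e^(−135/40.458) = 0.235 + (2.3950)·0.035552 = 0.32015 mol/L.

0.320 mol/L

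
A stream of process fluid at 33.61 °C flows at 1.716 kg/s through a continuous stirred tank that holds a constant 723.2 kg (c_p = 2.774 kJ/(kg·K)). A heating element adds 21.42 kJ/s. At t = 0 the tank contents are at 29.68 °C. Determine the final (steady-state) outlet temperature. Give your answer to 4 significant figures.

38.11 °C

M c_p dT/dt = ṁ c_p (T_in − T) + Q̇.
At steady state dT/dt = 0 ⇒ T_ss = T_in + Q̇/(ṁ c_p) = 33.61 + 21.42/(1.716·2.774) = 38.1098 °C.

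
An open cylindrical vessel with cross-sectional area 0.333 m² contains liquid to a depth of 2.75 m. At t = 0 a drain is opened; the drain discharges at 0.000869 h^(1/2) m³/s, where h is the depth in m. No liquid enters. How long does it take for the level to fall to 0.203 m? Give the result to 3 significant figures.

926 s

With no inflow, A dh/dt = −0.000869 √h.
∫ h^(−1/2) dh = −(0.000869/A) ∫ dt, giving 2√h = 2√h₀ − (0.000869/A) t.
t = 2A(√h₀ − √h)/0.000869 = 2·0.333·(√2.75 − √0.203)/0.000869
  = 0.66600 × (1.6583 − 0.45056) / 0.000869 = 925.62 s.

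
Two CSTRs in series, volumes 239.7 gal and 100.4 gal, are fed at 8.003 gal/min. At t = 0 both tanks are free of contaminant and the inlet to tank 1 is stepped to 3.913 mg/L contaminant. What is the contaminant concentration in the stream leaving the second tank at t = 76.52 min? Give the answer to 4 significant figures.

3.396 mg/L

Each tank obeys Vᵢ dCᵢ/dt = Q(Cᵢ₋₁ − Cᵢ), so τᵢ = Vᵢ/Q.
τ₁ = 239.7/8.003 = 29.9513 min; τ₂ = 100.4/8.003 = 12.5453 min.
Tank 1: C₁ = C_in(1 − e^(−t/τ₁)). Tank 2 (τ₁ ≠ τ₂): C₂ = C_in[1 − (τ₁ e^(−t/τ₁) − τ₂ e^(−t/τ₂))/(τ₁ − τ₂)].
At t = 76.52: e^(−t/τ₁) = 0.0777065, e^(−t/τ₂) = 0.00224399.
C₂ = 3.913·[1 − (29.9513·0.0777065 − 12.5453·0.00224399)/(17.4060)] = 3.913·0.867904 = 3.39611 mg/L.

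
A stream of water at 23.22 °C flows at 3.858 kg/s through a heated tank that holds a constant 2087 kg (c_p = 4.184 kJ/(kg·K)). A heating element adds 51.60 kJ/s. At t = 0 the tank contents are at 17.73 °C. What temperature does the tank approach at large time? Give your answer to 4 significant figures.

26.42 °C

Unsteady energy balance on the tank contents: M c_p dT/dt = ṁ c_p (T_in − T) + 51.60.
At steady state dT/dt = 0 ⇒ T_ss = T_in + Q̇/(ṁ c_p) = 23.22 + 51.60/(3.858·4.184) = 26.4167 °C.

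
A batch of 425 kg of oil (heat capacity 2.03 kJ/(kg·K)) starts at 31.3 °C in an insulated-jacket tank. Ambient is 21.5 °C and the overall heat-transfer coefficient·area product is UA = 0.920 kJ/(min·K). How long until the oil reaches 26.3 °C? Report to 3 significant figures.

669 min

M c_p dT/dt = −UA(T − T_amb).
τ = M c_p/UA = 937.77 min; T_ss = T_amb = 21.500 °C.
T(t) = T_ss + (T₀ − T_ss)e^(−t/τ); set T = 26.3:
t = −τ ln[(T − T_ss)/(T₀ − T_ss)] = −937.77 · ln(0.48980) = 669.35 min.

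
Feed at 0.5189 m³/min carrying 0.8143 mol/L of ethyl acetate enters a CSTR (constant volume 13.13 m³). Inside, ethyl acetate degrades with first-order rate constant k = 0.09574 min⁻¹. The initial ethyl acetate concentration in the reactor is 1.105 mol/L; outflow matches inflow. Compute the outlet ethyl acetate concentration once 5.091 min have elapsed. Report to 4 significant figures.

Accumulation = in − out − consumed: V dC/dt = Q C_in − Q C − k V C.
dC/dt = (Q/V) C_in − (Q/V + k) C; effective rate a = Q/V + k = 0.0395202 + 0.09574 = 0.135260 min⁻¹.
C_ss = Q C_in/(Q + kV) = 0.237921 mol/L; C(t) = C_ss + (C₀ − C_ss) e^(−a t).
C(5.091) = 0.237921 + (0.867079)·e^(−0.135260·5.091) = 0.237921 + (0.867079)·0.502274 = 0.673432 mol/L.

0.6734 mol/L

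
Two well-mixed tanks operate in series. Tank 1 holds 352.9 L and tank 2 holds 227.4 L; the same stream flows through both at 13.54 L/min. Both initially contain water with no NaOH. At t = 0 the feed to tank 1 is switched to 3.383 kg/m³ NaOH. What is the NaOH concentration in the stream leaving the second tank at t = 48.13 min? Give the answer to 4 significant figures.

Time constants: τᵢ = Vᵢ/Q for each well-mixed tank.
τ₁ = 352.9/13.54 = 26.0635 min; τ₂ = 227.4/13.54 = 16.7947 min.
Solving the cascade with C₁(0)=C₂(0)=0 gives C₂(t) = C_in[1 − (τ₁ e^(−t/τ₁) − τ₂ e^(−t/τ₂))/(τ₁ − τ₂)].
At t = 48.13: e^(−t/τ₁) = 0.157766, e^(−t/τ₂) = 0.0569382.
C₂ = 3.383·[1 − (26.0635·0.157766 − 16.7947·0.0569382)/(9.26883)] = 3.383·0.659539 = 2.23122 kg/m³.

2.231 kg/m³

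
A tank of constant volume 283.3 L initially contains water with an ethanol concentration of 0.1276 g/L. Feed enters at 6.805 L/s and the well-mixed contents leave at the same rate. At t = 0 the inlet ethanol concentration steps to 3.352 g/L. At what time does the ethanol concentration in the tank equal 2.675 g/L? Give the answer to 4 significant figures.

Unsteady species balance (constant V, well mixed): V dC/dt = Q(C_in − C), so τ = V/Q = 41.6312 s.
C(t) = C_in + (C₀ − C_in) e^(−t/τ). Set C = 2.675 and solve for t:
e^(−t/τ) = (C − C_in)/(C₀ − C_in) = (2.675 − 3.352)/(0.1276 − 3.352) = 0.209962
t = −τ ln(…) = 41.6312 × 1.56083 = 64.9792 s.

64.98 s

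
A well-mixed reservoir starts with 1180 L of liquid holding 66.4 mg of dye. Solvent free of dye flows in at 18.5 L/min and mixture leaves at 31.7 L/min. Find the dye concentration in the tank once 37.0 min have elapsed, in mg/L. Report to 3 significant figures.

0.0266 mg/L

Total volume: dV/dt = Q_in − Q_out = -13.200 L/min, so V(t) = 1180 − 13.200 t and V(37.0) = 691.60 L.
Solute balance: dm/dt = 0 − Q_out C = −Q_out m/V(t).
dm/m = −Q_out dt/(V₀ − 13.200 t); integrating gives ln(m/m₀) = −(Q_out/(Q_in−Q_out)) ln(V/V₀).
m = m₀ (V₀/V)^(Q_out/(Q_in−Q_out)) = 66.4 × (1180/691.60)^(-2.4015) = 18.406 mg.
C = m/V = 18.406/691.60 = 0.026613 mg/L.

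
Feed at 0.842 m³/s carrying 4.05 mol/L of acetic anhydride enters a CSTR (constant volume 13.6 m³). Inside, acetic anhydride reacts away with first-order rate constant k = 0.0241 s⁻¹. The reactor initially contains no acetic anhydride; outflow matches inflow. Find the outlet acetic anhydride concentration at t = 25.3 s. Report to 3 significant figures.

2.58 mol/L

Species balance: V dC/dt = Q C_in − Q C − k V C.
This is linear with rate a = Q/V + k = 0.086012 s⁻¹.
C_ss = Q C_in/(Q + kV) = 2.9152 mol/L; C(t) = C_ss + (C₀ − C_ss) e^(−a t).
C(25.3) = 2.9152 + (-2.9152)·e^(−0.086012·25.3) = 2.9152 + (-2.9152)·0.11348 = 2.5844 mol/L.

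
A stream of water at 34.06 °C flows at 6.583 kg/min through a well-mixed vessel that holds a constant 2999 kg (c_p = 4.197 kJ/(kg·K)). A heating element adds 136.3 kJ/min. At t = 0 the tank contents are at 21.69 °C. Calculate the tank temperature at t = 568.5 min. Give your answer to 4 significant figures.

34.03 °C

Energy balance: M c_p dT/dt = ṁ c_p (T_in − T) + 136.3.
Rearrange: dT/dt = (T_ss − T)/τ with τ = M/ṁ = 455.567 min and T_ss = T_in + Q̇/(ṁ c_p) = 38.9932 °C.
This is linear first-order; T(t) = T_ss + (T₀ − T_ss) e^(−t/τ).
T(568.5) = 38.9932 + (-17.3032)·e^(−568.5/455.567) = 38.9932 + (-17.3032)·0.287109 = 34.0253 °C.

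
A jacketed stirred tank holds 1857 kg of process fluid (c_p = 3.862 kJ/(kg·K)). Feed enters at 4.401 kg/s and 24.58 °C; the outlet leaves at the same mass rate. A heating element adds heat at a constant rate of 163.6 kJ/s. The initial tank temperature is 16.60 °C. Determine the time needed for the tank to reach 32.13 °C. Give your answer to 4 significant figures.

Energy balance: M c_p dT/dt = ṁ c_p (T_in − T) + 163.6.
τ = M/ṁ = 421.950 s; T_ss = T_in + Q̇/(ṁ c_p) = 34.2054 °C.
T(t) = T_ss + (T₀ − T_ss) e^(−t/τ). Set T = 32.13:
e^(−t/τ) = (32.13 − 34.2054)/(16.60 − 34.2054) = 0.117885
t = −421.950 · ln(0.117885) = 902.147 s.

902.1 s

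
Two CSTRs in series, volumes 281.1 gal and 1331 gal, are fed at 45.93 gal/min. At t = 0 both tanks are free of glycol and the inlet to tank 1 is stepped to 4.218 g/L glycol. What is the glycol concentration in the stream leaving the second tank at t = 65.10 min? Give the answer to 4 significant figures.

3.652 g/L

Species balance on tank i: dCᵢ/dt = (Cᵢ₋₁ − Cᵢ)/τᵢ with τᵢ = Vᵢ/Q.
τ₁ = 281.1/45.93 = 6.12018 min; τ₂ = 1331/45.93 = 28.9789 min.
Solving the cascade with C₁(0)=C₂(0)=0 gives C₂(t) = C_in[1 − (τ₁ e^(−t/τ₁) − τ₂ e^(−t/τ₂))/(τ₁ − τ₂)].
At t = 65.10: e^(−t/τ₁) = 2.40125e-05, e^(−t/τ₂) = 0.105773.
C₂ = 4.218·[1 − (6.12018·2.40125e-05 − 28.9789·0.105773)/(-22.8587)] = 4.218·0.865914 = 3.65243 g/L.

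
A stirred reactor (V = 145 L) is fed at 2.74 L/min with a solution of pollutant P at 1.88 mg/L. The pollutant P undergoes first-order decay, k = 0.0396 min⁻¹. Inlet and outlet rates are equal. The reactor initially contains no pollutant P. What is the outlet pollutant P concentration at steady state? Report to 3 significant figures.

0.607 mg/L

V dC/dt = Q(C_in − C) − k V C.
Steady state (dC/dt = 0): C_ss = Q C_in/(Q + kV) = C_in/(1 + kV/Q).
C_ss = 2.74·1.88/(2.74 + 0.0396·145) = 5.1512/8.4820 = 0.60731 mg/L.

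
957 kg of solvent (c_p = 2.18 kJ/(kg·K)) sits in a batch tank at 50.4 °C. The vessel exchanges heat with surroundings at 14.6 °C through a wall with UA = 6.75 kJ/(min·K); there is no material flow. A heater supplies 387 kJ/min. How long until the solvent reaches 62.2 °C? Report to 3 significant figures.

M c_p dT/dt = −UA(T − T_amb) + Q̇.
τ = M c_p/UA = 309.08 min; T_ss = T_amb + Q̇/UA = 14.6 + 387/6.75 = 71.933 °C.
T(t) = T_ss + (T₀ − T_ss)e^(−t/τ); set T = 62.2:
t = −τ ln[(T − T_ss)/(T₀ − T_ss)] = −309.08 · ln(0.45201) = 245.42 min.

245 min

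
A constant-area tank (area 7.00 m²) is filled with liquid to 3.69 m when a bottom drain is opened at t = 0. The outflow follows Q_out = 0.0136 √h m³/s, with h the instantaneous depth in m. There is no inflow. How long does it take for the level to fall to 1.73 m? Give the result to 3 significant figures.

A dh/dt = −Q_out = −0.0136 √h.
This is separable: 2 d(√h)/dt = −0.0136/A, so √h = √h₀ − (0.0136/(2A)) t.
t = 2A(√h₀ − √h)/0.0136 = 2·7.00·(√3.69 − √1.73)/0.0136
  = 14.000 × (1.9209 − 1.3153) / 0.0136 = 623.46 s.

623 s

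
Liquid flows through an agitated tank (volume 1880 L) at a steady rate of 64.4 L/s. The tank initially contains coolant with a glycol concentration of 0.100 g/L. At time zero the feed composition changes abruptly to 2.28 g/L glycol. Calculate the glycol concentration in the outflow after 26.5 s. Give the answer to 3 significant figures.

1.40 g/L

Mass balance on the solute (V constant): V dC/dt = Q(C_in − C).
Time constant τ = V/Q = 1880/64.4 = 29.193 s.
C approaches C_in exponentially: C(t) = C_in + (C₀ − C_in) e^(−t/τ).
C(26.5) = 2.28 + (0.100 − 2.28)·e^(−26.5/29.193) = 2.28 + (-2.1800)·0.40342 = 1.4005 g/L.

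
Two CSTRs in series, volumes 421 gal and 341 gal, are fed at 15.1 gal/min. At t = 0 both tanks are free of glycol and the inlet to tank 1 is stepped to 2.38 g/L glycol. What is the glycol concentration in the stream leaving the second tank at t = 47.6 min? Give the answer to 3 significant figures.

1.34 g/L

Each tank obeys Vᵢ dCᵢ/dt = Q(Cᵢ₋₁ − Cᵢ), so τᵢ = Vᵢ/Q.
τ₁ = 421/15.1 = 27.881 min; τ₂ = 341/15.1 = 22.583 min.
Tank 1: C₁ = C_in(1 − e^(−t/τ₁)). Tank 2 (τ₁ ≠ τ₂): C₂ = C_in[1 − (τ₁ e^(−t/τ₁) − τ₂ e^(−t/τ₂))/(τ₁ − τ₂)].
At t = 47.6: e^(−t/τ₁) = 0.18136, e^(−t/τ₂) = 0.12150.
C₂ = 2.38·[1 − (27.881·0.18136 − 22.583·0.12150)/(5.2980)] = 2.38·0.56350 = 1.3411 g/L.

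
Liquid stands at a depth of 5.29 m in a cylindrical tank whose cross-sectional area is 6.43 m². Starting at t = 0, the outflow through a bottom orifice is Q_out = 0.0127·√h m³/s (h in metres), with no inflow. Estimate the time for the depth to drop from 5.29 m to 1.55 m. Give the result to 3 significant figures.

With no inflow, A dh/dt = −0.0127 √h.
Separate and integrate: 2(√h − √h₀) = −(0.0127/A) t.
t = 2A(√h₀ − √h)/0.0127 = 2·6.43·(√5.29 − √1.55)/0.0127
  = 12.860 × (2.3000 − 1.2450) / 0.0127 = 1068.3 s.

1070 s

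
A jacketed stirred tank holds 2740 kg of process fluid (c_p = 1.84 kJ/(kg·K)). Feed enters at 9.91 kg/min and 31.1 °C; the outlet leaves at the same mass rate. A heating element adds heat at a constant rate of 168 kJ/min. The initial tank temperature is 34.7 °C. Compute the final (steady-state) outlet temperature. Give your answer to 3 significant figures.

Energy balance: M c_p dT/dt = ṁ c_p (T_in − T) + 168.
At steady state dT/dt = 0 ⇒ T_ss = T_in + Q̇/(ṁ c_p) = 31.1 + 168/(9.91·1.84) = 40.313 °C.

40.3 °C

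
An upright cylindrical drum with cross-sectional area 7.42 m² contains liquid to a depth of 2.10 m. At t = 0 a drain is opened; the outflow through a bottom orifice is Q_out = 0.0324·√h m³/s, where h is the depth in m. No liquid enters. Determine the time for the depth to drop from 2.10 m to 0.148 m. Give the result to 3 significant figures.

Mass balance (ρ constant): A dh/dt = −0.0324 √h.
Separate and integrate: 2(√h − √h₀) = −(0.0324/A) t.
t = 2A(√h₀ − √h)/0.0324 = 2·7.42·(√2.10 − √0.148)/0.0324
  = 14.840 × (1.4491 − 0.38471) / 0.0324 = 487.54 s.

488 s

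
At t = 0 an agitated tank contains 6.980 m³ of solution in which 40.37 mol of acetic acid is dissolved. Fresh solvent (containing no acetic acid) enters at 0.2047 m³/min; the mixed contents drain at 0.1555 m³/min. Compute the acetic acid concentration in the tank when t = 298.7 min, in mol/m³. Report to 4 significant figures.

Total volume: dV/dt = Q_in − Q_out = 0.0492000 m³/min, so V(t) = 6.980 + 0.0492000 t and V(298.7) = 21.6760 m³.
Species balance (pure solvent in): dm/dt = −Q_out · m/V(t).
Separate: dm/m = −Q_out dt/V(t) ⇒ ln(m/m₀) = −(Q_out/(Q_in−Q_out)) ln(V/V₀).
m = m₀ (V₀/V)^(Q_out/(Q_in−Q_out)) = 40.37 × (6.980/21.6760)^(3.16057) = 1.12374 mol.
C = m/V = 1.12374/21.6760 = 0.0518424 mol/m³.

0.05184 mol/m³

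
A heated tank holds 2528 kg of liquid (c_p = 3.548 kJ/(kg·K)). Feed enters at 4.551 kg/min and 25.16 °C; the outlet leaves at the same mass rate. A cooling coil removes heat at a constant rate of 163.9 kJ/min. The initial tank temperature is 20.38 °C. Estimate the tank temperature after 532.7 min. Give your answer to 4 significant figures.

M c_p dT/dt = ṁ c_p (T_in − T) − Q̇.
Rearrange: dT/dt = (T_ss − T)/τ with τ = M/ṁ = 555.482 min and T_ss = T_in − Q̇/(ṁ c_p) = 15.0095 °C.
Solution: T(t) = T_ss + (T₀ − T_ss) e^(−t/τ).
T(532.7) = 15.0095 + (5.37053)·e^(−532.7/555.482) = 15.0095 + (5.37053)·0.383281 = 17.0679 °C.

17.07 °C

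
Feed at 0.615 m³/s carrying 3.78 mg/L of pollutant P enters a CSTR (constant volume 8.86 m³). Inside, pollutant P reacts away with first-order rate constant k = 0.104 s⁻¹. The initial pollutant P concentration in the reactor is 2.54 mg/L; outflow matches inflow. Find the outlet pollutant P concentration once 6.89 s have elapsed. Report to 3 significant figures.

1.82 mg/L

Accumulation = in − out − consumed: V dC/dt = Q C_in − Q C − k V C.
dC/dt = (Q/V) C_in − (Q/V + k) C; effective rate a = Q/V + k = 0.069413 + 0.104 = 0.17341 s⁻¹.
C_ss = Q C_in/(Q + kV) = 1.5130 mg/L; C(t) = C_ss + (C₀ − C_ss) e^(−a t).
C(6.89) = 1.5130 + (1.0270)·e^(−0.17341·6.89) = 1.5130 + (1.0270)·0.30276 = 1.8240 mg/L.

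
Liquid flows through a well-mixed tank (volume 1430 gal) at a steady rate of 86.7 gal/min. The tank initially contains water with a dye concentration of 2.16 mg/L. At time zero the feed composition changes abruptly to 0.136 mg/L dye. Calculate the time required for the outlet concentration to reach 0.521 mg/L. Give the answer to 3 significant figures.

27.4 min

Unsteady species balance (constant V, well mixed): V dC/dt = Q(C_in − C), so τ = V/Q = 16.494 min.
C(t) = C_in + (C₀ − C_in) e^(−t/τ). Set C = 0.521 and solve for t:
e^(−t/τ) = (C − C_in)/(C₀ − C_in) = (0.521 − 0.136)/(2.16 − 0.136) = 0.19022
t = −τ ln(…) = 16.494 × 1.6596 = 27.373 min.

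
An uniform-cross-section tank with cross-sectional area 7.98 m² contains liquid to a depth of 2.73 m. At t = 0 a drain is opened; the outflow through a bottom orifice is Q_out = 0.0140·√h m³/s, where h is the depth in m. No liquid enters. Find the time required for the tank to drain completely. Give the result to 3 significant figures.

1880 s

Unsteady balance on liquid volume: A dh/dt = −0.0140 √h.
∫ h^(−1/2) dh = −(0.0140/A) ∫ dt, giving 2√h = 2√h₀ − (0.0140/A) t.
Tank is empty when √h = 0: t_empty = 2A√h₀/0.0140.
t_empty = 2·7.98·√2.73/0.0140 = 15.960·1.6523/0.0140 = 1883.6 s.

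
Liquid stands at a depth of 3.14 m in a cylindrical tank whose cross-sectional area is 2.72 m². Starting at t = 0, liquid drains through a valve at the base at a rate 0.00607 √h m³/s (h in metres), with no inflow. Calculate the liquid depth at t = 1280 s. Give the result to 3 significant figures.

A dh/dt = −Q_out = −0.00607 √h.
∫ h^(−1/2) dh = −(0.00607/A) ∫ dt, giving 2√h = 2√h₀ − (0.00607/A) t.
√h = √3.14 − 0.00607·1280/(2·2.72) = 1.7720 − 1.4282 = 0.34377.
h = 0.34377² = 0.11818 m.

0.118 m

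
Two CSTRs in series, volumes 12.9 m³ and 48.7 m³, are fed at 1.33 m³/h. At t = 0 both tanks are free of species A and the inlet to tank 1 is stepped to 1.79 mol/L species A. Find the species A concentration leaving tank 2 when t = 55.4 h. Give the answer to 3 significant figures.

1.26 mol/L

Each tank obeys Vᵢ dCᵢ/dt = Q(Cᵢ₋₁ − Cᵢ), so τᵢ = Vᵢ/Q.
τ₁ = 12.9/1.33 = 9.6992 h; τ₂ = 48.7/1.33 = 36.617 h.
Tank 1: C₁ = C_in(1 − e^(−t/τ₁)). Tank 2 (τ₁ ≠ τ₂): C₂ = C_in[1 − (τ₁ e^(−t/τ₁) − τ₂ e^(−t/τ₂))/(τ₁ − τ₂)].
At t = 55.4: e^(−t/τ₁) = 0.0033068, e^(−t/τ₂) = 0.22025.
C₂ = 1.79·[1 − (9.6992·0.0033068 − 36.617·0.22025)/(-26.917)] = 1.79·0.70157 = 1.2558 mol/L.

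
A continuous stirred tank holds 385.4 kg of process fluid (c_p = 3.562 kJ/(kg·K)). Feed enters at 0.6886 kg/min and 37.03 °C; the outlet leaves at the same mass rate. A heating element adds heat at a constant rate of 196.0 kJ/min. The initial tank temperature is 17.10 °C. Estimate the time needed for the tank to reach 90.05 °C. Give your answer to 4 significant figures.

734.2 min

Energy balance: M c_p dT/dt = ṁ c_p (T_in − T) + 196.0.
τ = M/ṁ = 559.686 min; T_ss = T_in + Q̇/(ṁ c_p) = 116.939 °C.
T(t) = T_ss + (T₀ − T_ss) e^(−t/τ). Set T = 90.05:
e^(−t/τ) = (90.05 − 116.939)/(17.10 − 116.939) = 0.269323
t = −559.686 · ln(0.269323) = 734.221 min.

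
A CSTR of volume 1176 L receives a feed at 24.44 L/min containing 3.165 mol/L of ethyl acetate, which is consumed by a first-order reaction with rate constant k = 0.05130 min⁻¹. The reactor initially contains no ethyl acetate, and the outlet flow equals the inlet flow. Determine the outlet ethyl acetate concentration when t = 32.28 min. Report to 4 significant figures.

0.8234 mol/L

Species balance: V dC/dt = Q C_in − Q C − k V C.
dC/dt = (Q/V) C_in − (Q/V + k) C; effective rate a = Q/V + k = 0.0207823 + 0.05130 = 0.0720823 min⁻¹.
C_ss = Q C_in/(Q + kV) = 0.912513 mol/L; C(t) = C_ss + (C₀ − C_ss) e^(−a t).
C(32.28) = 0.912513 + (-0.912513)·e^(−0.0720823·32.28) = 0.912513 + (-0.912513)·0.0976059 = 0.823446 mol/L.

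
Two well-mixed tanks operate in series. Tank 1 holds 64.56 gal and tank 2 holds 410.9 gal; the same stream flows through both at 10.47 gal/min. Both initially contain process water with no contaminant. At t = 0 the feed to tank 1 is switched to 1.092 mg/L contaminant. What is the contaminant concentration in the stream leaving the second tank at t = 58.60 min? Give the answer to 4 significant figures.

0.8010 mg/L

Time constants: τᵢ = Vᵢ/Q for each well-mixed tank.
τ₁ = 64.56/10.47 = 6.16619 min; τ₂ = 410.9/10.47 = 39.2455 min.
Solving the cascade with C₁(0)=C₂(0)=0 gives C₂(t) = C_in[1 − (τ₁ e^(−t/τ₁) − τ₂ e^(−t/τ₂))/(τ₁ − τ₂)].
At t = 58.60: e^(−t/τ₁) = 7.45949e-05, e^(−t/τ₂) = 0.224660.
C₂ = 1.092·[1 − (6.16619·7.45949e-05 − 39.2455·0.224660)/(-33.0793)] = 1.092·0.733476 = 0.800955 mg/L.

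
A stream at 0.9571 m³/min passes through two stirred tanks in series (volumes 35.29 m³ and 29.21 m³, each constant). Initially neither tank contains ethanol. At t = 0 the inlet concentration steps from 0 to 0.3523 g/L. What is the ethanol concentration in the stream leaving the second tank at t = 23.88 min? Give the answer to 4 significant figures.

0.05625 g/L

Species balance on tank i: dCᵢ/dt = (Cᵢ₋₁ − Cᵢ)/τᵢ with τᵢ = Vᵢ/Q.
τ₁ = 35.29/0.9571 = 36.8718 min; τ₂ = 29.21/0.9571 = 30.5193 min.
Solving the cascade with C₁(0)=C₂(0)=0 gives C₂(t) = C_in[1 − (τ₁ e^(−t/τ₁) − τ₂ e^(−t/τ₂))/(τ₁ − τ₂)].
At t = 23.88: e^(−t/τ₁) = 0.523274, e^(−t/τ₂) = 0.457281.
C₂ = 0.3523·[1 − (36.8718·0.523274 − 30.5193·0.457281)/(6.35252)] = 0.3523·0.159677 = 0.0562544 g/L.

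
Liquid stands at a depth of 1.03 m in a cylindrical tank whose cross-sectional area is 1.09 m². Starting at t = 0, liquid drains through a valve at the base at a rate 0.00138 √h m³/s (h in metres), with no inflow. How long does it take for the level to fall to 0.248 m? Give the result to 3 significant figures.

A dh/dt = −Q_out = −0.00138 √h.
Separate and integrate: 2(√h − √h₀) = −(0.00138/A) t.
t = 2A(√h₀ − √h)/0.00138 = 2·1.09·(√1.03 − √0.248)/0.00138
  = 2.1800 × (1.0149 − 0.49800) / 0.00138 = 816.54 s.

817 s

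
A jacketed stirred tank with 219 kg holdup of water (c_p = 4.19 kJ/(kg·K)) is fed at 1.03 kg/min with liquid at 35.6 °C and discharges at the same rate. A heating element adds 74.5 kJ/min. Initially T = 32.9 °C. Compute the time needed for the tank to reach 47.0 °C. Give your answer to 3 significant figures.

261 min

Unsteady energy balance on the tank contents: M c_p dT/dt = ṁ c_p (T_in − T) + 74.5.
τ = M/ṁ = 212.62 min; T_ss = T_in + Q̇/(ṁ c_p) = 52.863 °C.
T(t) = T_ss + (T₀ − T_ss) e^(−t/τ). Set T = 47.0:
e^(−t/τ) = (47.0 − 52.863)/(32.9 − 52.863) = 0.29368
t = −212.62 · ln(0.29368) = 260.52 min.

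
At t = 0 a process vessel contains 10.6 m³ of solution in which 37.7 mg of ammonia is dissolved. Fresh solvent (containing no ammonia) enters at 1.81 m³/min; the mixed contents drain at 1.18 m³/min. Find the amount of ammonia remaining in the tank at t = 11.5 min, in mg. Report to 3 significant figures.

Total volume: dV/dt = Q_in − Q_out = 0.63000 m³/min, so V(t) = 10.6 + 0.63000 t and V(11.5) = 17.845 m³.
Species balance (pure solvent in): dm/dt = −Q_out · m/V(t).
dm/m = −Q_out dt/(V₀ + 0.63000 t); integrating gives ln(m/m₀) = −(Q_out/(Q_in−Q_out)) ln(V/V₀).
m = m₀ (V₀/V)^(Q_out/(Q_in−Q_out)) = 37.7 × (10.6/17.845)^(1.8730) = 14.212 mg.

14.2 mg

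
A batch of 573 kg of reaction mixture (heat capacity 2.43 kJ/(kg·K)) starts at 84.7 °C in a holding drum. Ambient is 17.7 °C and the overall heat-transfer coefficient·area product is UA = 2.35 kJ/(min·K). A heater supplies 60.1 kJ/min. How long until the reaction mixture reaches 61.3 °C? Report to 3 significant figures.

Lumped-capacitance energy balance: M c_p dT/dt = UA(T_amb − T) + Q̇.
τ = M c_p/UA = 592.51 min; T_ss = T_amb + Q̇/UA = 17.7 + 60.1/2.35 = 43.274 °C.
T(t) = T_ss + (T₀ − T_ss)e^(−t/τ); set T = 61.3:
t = −τ ln[(T − T_ss)/(T₀ − T_ss)] = −592.51 · ln(0.43513) = 493.03 min.

493 min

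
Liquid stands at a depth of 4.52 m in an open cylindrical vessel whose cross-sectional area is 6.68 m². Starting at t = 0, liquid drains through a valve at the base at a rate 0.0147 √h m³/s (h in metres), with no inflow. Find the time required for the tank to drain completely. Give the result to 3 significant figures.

A dh/dt = −Q_out = −0.0147 √h.
This is separable: 2 d(√h)/dt = −0.0147/A, so √h = √h₀ − (0.0147/(2A)) t.
Tank is empty when √h = 0: t_empty = 2A√h₀/0.0147.
t_empty = 2·6.68·√4.52/0.0147 = 13.360·2.1260/0.0147 = 1932.2 s.

1930 s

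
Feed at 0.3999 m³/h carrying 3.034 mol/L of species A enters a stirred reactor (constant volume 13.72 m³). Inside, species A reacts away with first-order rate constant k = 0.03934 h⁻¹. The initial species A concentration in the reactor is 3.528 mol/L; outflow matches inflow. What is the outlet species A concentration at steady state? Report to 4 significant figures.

Accumulation = in − out − consumed: V dC/dt = Q C_in − Q C − k V C.
Steady state (dC/dt = 0): C_ss = Q C_in/(Q + kV) = C_in/(1 + kV/Q).
C_ss = 0.3999·3.034/(0.3999 + 0.03934·13.72) = 1.21330/0.939645 = 1.29123 mol/L.

1.291 mol/L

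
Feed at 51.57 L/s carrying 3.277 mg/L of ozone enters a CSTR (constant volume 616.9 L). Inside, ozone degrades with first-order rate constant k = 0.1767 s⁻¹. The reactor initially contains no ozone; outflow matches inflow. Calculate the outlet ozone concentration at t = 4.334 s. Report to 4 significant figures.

V dC/dt = Q(C_in − C) − k V C.
This is linear with rate a = Q/V + k = 0.260295 s⁻¹.
C_ss = Q C_in/(Q + kV) = 1.05243 mg/L; C(t) = C_ss + (C₀ − C_ss) e^(−a t).
C(4.334) = 1.05243 + (-1.05243)·e^(−0.260295·4.334) = 1.05243 + (-1.05243)·0.323641 = 0.711819 mg/L.

0.7118 mg/L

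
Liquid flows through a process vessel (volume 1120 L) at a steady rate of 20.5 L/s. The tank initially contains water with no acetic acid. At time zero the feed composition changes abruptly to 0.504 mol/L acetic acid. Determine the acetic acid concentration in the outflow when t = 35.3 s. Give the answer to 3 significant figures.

0.240 mol/L

Unsteady species balance (constant V, well mixed): V dC/dt = Q(C_in − C).
Rewrite as dC/dt + C/τ = C_in/τ, τ = V/Q = 54.634 s.
C approaches C_in exponentially: C(t) = C_in + (C₀ − C_in) e^(−t/τ).
C(35.3) = 0.504 + (0 − 0.504)·e^(−35.3/54.634) = 0.504 + (-0.50400)·0.52408 = 0.23987 mol/L.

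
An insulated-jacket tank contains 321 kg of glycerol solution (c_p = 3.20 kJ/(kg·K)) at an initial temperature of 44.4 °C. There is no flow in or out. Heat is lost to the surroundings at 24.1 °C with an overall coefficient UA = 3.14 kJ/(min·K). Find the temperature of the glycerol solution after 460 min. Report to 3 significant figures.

29.1 °C

Lumped-capacitance energy balance: M c_p dT/dt = UA(T_amb − T).
dT/dt = (T_ss − T)/τ with T_ss = T_amb = 24.100 °C, τ = M c_p/UA = 321·3.20/3.14 = 327.13 min.
This is linear first-order; T(t) = T_ss + (T₀ − T_ss) e^(−t/τ).
T(460) = 24.100 + (20.300)·0.24508 = 29.075 °C.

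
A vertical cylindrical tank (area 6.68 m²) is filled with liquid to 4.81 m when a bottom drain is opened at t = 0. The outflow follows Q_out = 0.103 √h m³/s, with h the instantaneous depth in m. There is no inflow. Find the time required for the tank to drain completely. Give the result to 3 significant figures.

284 s

A dh/dt = −Q_out = −0.103 √h.
Separate and integrate: 2(√h − √h₀) = −(0.103/A) t.
Tank is empty when √h = 0: t_empty = 2A√h₀/0.103.
t_empty = 2·6.68·√4.81/0.103 = 13.360·2.1932/0.103 = 284.47 s.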